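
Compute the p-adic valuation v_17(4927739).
v_17(4927739) = 4

v_17(n) is the largest exponent k such that 17^k divides n. Factor out: 4927739 = 17^4 · 59. (Sign doesn't affect v_p.) So v_17(4927739) = 4.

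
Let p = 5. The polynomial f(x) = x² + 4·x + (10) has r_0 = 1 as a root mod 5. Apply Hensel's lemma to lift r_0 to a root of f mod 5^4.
r_3 = 461 (mod 625)

Hensel: r_{i+1} = r_i − f(r_i)·(f′(r_i))^{-1} mod 5^{i+2}, f′(x) = 2x + 4. Iterate:
  r_0 = 1 (mod 5)
  r_1 = 11 (mod 25)
  r_2 = 86 (mod 125)
  r_3 = 461 (mod 625)
Final: r = 461 satisfies f(r) ≡ 0 mod 5^4.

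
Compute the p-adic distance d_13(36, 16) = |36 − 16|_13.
d_13(36, 16) = 1

Step 1 — x − y = 36 − 16 = 20. Step 2 — v_13(20) = 0 (factor: 20 = (13^0 · 20); the sign does not affect v_p). Step 3 — |x − y|_13 = 13^{0} = 1.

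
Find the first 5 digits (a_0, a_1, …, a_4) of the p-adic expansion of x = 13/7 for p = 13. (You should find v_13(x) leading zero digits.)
(a_0, …, a_4) = (0, 2, 11, 1, 11)

v_13(13/7) = 1, so a_0 = ... = a_0 = 0. Factor out: x = 13^1 · u with u = 1/7 a unit in ℤ_13. Expand u iteratively via a_{v+i} = u_i mod 13, u_{i+1} = (u_i − a_{v+i})/13:
  u_0 = 1/7;  a_1 = 2;  u_1 = (u_0 − 2)/13 = -1/7
  u_1 = -1/7;  a_2 = 11;  u_2 = (u_1 − 11)/13 = -6/7
  u_2 = -6/7;  a_3 = 1;  u_3 = (u_2 − 1)/13 = -1/7
  u_3 = -1/7;  a_4 = 11;  u_4 = (u_3 − 11)/13 = -6/7
Digits: (0, 2, 11, 1, 11).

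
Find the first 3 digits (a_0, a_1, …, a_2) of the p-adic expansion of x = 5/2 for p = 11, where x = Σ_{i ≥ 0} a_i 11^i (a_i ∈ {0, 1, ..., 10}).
(a_0, …, a_2) = (8, 5, 5)

v_11(5/2) = 0 (numerator and denominator both coprime to 11), so x ∈ ℤ_11^×. Compute digits iteratively via a_i = x_i mod 11, x_{i+1} = (x_i − a_i)/11, with x_0 = x:
  x_0 = 5/2;  a_0 = 8;  x_1 = (x_0 − 8)/11 = -1/2
  x_1 = -1/2;  a_1 = 5;  x_2 = (x_1 − 5)/11 = -1/2
  x_2 = -1/2;  a_2 = 5;  x_3 = (x_2 − 5)/11 = -1/2
Digits: (8, 5, 5).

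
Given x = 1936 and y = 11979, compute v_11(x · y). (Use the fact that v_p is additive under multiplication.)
v_11(23191344) = 5

v_p(x) = 2 (factor: 1936 = 11^2 · 16); v_p(y) = 3 (factor: 11979 = 11^3 · 9). Additivity: v_p(xy) = v_p(x) + v_p(y) = 2 + 3 = 5. (Direct check: xy = 23191344 = 11^5 · (144).)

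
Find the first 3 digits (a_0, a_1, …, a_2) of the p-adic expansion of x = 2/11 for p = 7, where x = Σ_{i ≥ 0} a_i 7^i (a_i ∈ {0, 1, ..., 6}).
(a_0, …, a_2) = (4, 2, 6)

v_7(2/11) = 0 (numerator and denominator both coprime to 7), so x ∈ ℤ_7^×. Compute digits iteratively via a_i = x_i mod 7, x_{i+1} = (x_i − a_i)/7, with x_0 = x:
  x_0 = 2/11;  a_0 = 4;  x_1 = (x_0 − 4)/7 = -6/11
  x_1 = -6/11;  a_1 = 2;  x_2 = (x_1 − 2)/7 = -4/11
  x_2 = -4/11;  a_2 = 6;  x_3 = (x_2 − 6)/7 = -10/11
Digits: (4, 2, 6).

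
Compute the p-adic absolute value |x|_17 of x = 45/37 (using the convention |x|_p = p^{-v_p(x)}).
|45/37|_17 = 1

Step 1 — compute v_17(x) by factoring powers of 17 out of the numerator and denominator: v_17(45/37) = 0. Step 2 — apply |x|_p = p^{-v_p(x)} = 17^{0} = 1.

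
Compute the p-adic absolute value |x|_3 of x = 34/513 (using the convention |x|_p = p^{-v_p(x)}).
|34/513|_3 = 27

Step 1 — compute v_3(x) by factoring powers of 3 out of the numerator and denominator: v_3(34/513) = -3. Step 2 — apply |x|_p = p^{-v_p(x)} = 3^{3} = 27.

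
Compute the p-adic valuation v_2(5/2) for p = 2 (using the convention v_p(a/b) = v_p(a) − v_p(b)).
v_2(5/2) = -1

Factor powers of 2 from the numerator and denominator of the reduced fraction: 5 = 2^0 · 5 and 2 = 2^1 · 1. Apply v_p(a/b) = v_p(a) − v_p(b): v_2(5/2) = 0 − 1 = -1.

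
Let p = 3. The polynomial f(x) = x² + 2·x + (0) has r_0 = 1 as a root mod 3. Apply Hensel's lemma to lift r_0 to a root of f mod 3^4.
r_3 = 79 (mod 81)

Hensel: r_{i+1} = r_i − f(r_i)·(f′(r_i))^{-1} mod 3^{i+2}, f′(x) = 2x + 2. Iterate:
  r_0 = 1 (mod 3)
  r_1 = 7 (mod 9)
  r_2 = 25 (mod 27)
  r_3 = 79 (mod 81)
Final: r = 79 satisfies f(r) ≡ 0 mod 3^4.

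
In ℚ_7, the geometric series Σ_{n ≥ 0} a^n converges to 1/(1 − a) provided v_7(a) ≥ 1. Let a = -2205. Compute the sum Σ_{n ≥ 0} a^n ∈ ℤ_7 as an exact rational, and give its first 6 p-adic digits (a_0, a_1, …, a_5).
Σ a^n = 1/(1 − a) = 1/2206;  first 6 digits = (1, 0, 4, 0, 1, 2)

v_7(a) = 2 ≥ 1, so the series converges in ℤ_7 to 1/(1 − a) = 1/(1 − (-2205)) = 1/2206. Expand this rational in ℤ_7: compute digits iteratively via d_i = x_i mod 7, x_{i+1} = (x_i − d_i)/7. The first 6 digits are (1, 0, 4, 0, 1, 2).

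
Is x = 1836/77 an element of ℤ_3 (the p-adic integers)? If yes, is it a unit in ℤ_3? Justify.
x ∈ ℤ_3 but not a unit; v_3(x) = 3 > 0

ℤ_3 = {x ∈ ℚ_3 : v_3(x) ≥ 0} and ℤ_3^× = {x ∈ ℤ_3 : v_3(x) = 0}. Here v_3(1836/77) = v_3(num) − v_3(den) = 3; compare against these criteria.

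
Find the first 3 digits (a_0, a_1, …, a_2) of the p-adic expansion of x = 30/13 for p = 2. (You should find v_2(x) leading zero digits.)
(a_0, …, a_2) = (0, 1, 1)

v_2(30/13) = 1, so a_0 = ... = a_0 = 0. Factor out: x = 2^1 · u with u = 15/13 a unit in ℤ_2. Expand u iteratively via a_{v+i} = u_i mod 2, u_{i+1} = (u_i − a_{v+i})/2:
  u_0 = 15/13;  a_1 = 1;  u_1 = (u_0 − 1)/2 = 1/13
  u_1 = 1/13;  a_2 = 1;  u_2 = (u_1 − 1)/2 = -6/13
Digits: (0, 1, 1).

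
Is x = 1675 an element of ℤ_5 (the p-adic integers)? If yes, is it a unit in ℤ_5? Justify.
x ∈ ℤ_5 but not a unit; v_5(x) = 2 > 0

ℤ_5 = {x ∈ ℚ_5 : v_5(x) ≥ 0} and ℤ_5^× = {x ∈ ℤ_5 : v_5(x) = 0}. Here v_5(1675) = v_5(num) − v_5(den) = 2; compare against these criteria.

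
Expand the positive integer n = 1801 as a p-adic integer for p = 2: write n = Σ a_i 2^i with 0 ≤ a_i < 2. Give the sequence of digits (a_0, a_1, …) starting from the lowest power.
(a_0, a_1, …) = (1, 0, 0, 1, 0, 0, 0, 0, 1, 1, 1)

Repeated division by 2 gives the digits low-to-high: 1801 = 1 + 1·2^3 + 1·2^8 + 1·2^9 + 1·2^10. Digit sequence: (1, 0, 0, 1, 0, 0, 0, 0, 1, 1, 1).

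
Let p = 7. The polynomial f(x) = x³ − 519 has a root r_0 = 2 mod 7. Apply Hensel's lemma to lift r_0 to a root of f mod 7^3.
r_2 = 261 (mod 343)

Hensel: r_{i+1} = r_i − f(r_i)/f′(r_i) mod 7^{i+2}, where f′(x) = 3x². Iterate:
  r_0 = 2 (mod 7)
  r_1 = 16 (mod 49)
  r_2 = 261 (mod 343)
Final: r = 261 with f(r) ≡ 0 mod 7^3.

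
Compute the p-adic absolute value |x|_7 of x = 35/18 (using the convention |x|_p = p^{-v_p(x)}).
|35/18|_7 = 1/7

Step 1 — compute v_7(x) by factoring powers of 7 out of the numerator and denominator: v_7(35/18) = 1. Step 2 — apply |x|_p = p^{-v_p(x)} = 7^{-1} = 1/7.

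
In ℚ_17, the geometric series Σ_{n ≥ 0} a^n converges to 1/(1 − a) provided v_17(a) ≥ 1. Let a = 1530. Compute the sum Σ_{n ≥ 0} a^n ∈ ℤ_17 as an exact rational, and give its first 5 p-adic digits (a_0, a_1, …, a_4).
Σ a^n = 1/(1 − a) = -1/1529;  first 5 digits = (1, 5, 13, 6, 15)

v_17(a) = 1 ≥ 1, so the series converges in ℤ_17 to 1/(1 − a) = 1/(1 − 1530) = -1/1529. Expand this rational in ℤ_17: compute digits iteratively via d_i = x_i mod 17, x_{i+1} = (x_i − d_i)/17. The first 5 digits are (1, 5, 13, 6, 15).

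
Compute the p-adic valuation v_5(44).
v_5(44) = 0

v_5(n) is the largest exponent k such that 5^k divides n. Factor out: 44 = 5^0 · 44. (Sign doesn't affect v_p.) So v_5(44) = 0.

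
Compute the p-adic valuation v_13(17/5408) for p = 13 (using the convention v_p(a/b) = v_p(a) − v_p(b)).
v_13(17/5408) = -2

Factor powers of 13 from the numerator and denominator of the reduced fraction: 17 = 13^0 · 17 and 5408 = 13^2 · 32. Apply v_p(a/b) = v_p(a) − v_p(b): v_13(17/5408) = 0 − 2 = -2.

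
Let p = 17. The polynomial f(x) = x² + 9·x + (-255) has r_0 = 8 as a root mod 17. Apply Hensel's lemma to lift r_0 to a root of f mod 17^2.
r_1 = 59 (mod 289)

Hensel: r_{i+1} = r_i − f(r_i)·(f′(r_i))^{-1} mod 17^{i+2}, f′(x) = 2x + 9. Iterate:
  r_0 = 8 (mod 17)
  r_1 = 59 (mod 289)
Final: r = 59 satisfies f(r) ≡ 0 mod 17^2.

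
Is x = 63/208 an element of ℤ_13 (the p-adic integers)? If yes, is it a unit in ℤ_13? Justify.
x ∉ ℤ_13 (v_13(x) = -1 < 0)

ℤ_13 = {x ∈ ℚ_13 : v_13(x) ≥ 0} and ℤ_13^× = {x ∈ ℤ_13 : v_13(x) = 0}. Here v_13(63/208) = v_13(num) − v_13(den) = -1; compare against these criteria.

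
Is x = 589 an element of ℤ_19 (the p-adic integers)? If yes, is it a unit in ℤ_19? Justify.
x ∈ ℤ_19 but not a unit; v_19(x) = 1 > 0

ℤ_19 = {x ∈ ℚ_19 : v_19(x) ≥ 0} and ℤ_19^× = {x ∈ ℤ_19 : v_19(x) = 0}. Here v_19(589) = v_19(num) − v_19(den) = 1; compare against these criteria.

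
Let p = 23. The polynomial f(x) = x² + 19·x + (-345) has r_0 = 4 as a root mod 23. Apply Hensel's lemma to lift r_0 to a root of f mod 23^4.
r_3 = 32733 (mod 279841)

Hensel: r_{i+1} = r_i − f(r_i)·(f′(r_i))^{-1} mod 23^{i+2}, f′(x) = 2x + 19. Iterate:
  r_0 = 4 (mod 23)
  r_1 = 464 (mod 529)
  r_2 = 8399 (mod 12167)
  r_3 = 32733 (mod 279841)
Final: r = 32733 satisfies f(r) ≡ 0 mod 23^4.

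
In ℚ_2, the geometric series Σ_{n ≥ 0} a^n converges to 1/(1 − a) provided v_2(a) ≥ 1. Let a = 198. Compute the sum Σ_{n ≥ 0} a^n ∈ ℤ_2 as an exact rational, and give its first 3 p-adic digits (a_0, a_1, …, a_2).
Σ a^n = 1/(1 − a) = -1/197;  first 3 digits = (1, 1, 0)

v_2(a) = 1 ≥ 1, so the series converges in ℤ_2 to 1/(1 − a) = 1/(1 − 198) = -1/197. Expand this rational in ℤ_2: compute digits iteratively via d_i = x_i mod 2, x_{i+1} = (x_i − d_i)/2. The first 3 digits are (1, 1, 0).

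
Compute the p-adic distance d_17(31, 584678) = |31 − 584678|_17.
d_17(31, 584678) = 1/83521

Step 1 — x − y = 31 − 584678 = -584647. Step 2 — v_17(-584647) = 4 (factor: -584647 = −(17^4 · 7); the sign does not affect v_p). Step 3 — |x − y|_17 = 17^{-4} = 1/83521.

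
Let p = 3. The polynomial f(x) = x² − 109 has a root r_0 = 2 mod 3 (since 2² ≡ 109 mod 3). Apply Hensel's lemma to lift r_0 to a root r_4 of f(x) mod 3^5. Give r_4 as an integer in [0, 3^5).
r_4 = 188 (mod 243)

Hensel's recurrence: r_{i+1} = r_i − f(r_i)·(f′(r_i))^{-1} mod 3^{i+2}, with f′(x) = 2x. Iterate:
  r_0 = 2 (mod 3)
  r_1 = 8 (mod 9)
  r_2 = 26 (mod 27)
  r_3 = 26 (mod 81)
  r_4 = 188 (mod 243)
Final: r_4 = 188, and one checks f(r_4) ≡ 0 mod 3^5.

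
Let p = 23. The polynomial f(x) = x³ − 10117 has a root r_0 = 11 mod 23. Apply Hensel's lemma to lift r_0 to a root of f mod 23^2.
r_1 = 264 (mod 529)

Hensel: r_{i+1} = r_i − f(r_i)/f′(r_i) mod 23^{i+2}, where f′(x) = 3x². Iterate:
  r_0 = 11 (mod 23)
  r_1 = 264 (mod 529)
Final: r = 264 with f(r) ≡ 0 mod 23^2.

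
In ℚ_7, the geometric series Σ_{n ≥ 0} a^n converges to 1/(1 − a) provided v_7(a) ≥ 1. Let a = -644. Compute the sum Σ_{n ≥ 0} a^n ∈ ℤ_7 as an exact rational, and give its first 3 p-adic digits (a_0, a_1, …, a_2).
Σ a^n = 1/(1 − a) = 1/645;  first 3 digits = (1, 6, 1)

v_7(a) = 1 ≥ 1, so the series converges in ℤ_7 to 1/(1 − a) = 1/(1 − (-644)) = 1/645. Expand this rational in ℤ_7: compute digits iteratively via d_i = x_i mod 7, x_{i+1} = (x_i − d_i)/7. The first 3 digits are (1, 6, 1).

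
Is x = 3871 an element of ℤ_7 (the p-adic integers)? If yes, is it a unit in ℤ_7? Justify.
x ∈ ℤ_7 but not a unit; v_7(x) = 2 > 0

ℤ_7 = {x ∈ ℚ_7 : v_7(x) ≥ 0} and ℤ_7^× = {x ∈ ℤ_7 : v_7(x) = 0}. Here v_7(3871) = v_7(num) − v_7(den) = 2; compare against these criteria.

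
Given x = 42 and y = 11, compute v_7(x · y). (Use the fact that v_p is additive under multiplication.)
v_7(462) = 1

v_p(x) = 1 (factor: 42 = 7^1 · 6); v_p(y) = 0 (factor: 11 = 7^0 · 11). Additivity: v_p(xy) = v_p(x) + v_p(y) = 1 + 0 = 1. (Direct check: xy = 462 = 7^1 · (66).)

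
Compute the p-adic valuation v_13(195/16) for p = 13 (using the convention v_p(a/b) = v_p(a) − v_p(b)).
v_13(195/16) = 1

Factor powers of 13 from the numerator and denominator of the reduced fraction: 195 = 13^1 · 15 and 16 = 13^0 · 16. Apply v_p(a/b) = v_p(a) − v_p(b): v_13(195/16) = 1 − 0 = 1.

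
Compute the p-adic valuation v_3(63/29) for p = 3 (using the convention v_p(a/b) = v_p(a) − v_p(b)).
v_3(63/29) = 2

Factor powers of 3 from the numerator and denominator of the reduced fraction: 63 = 3^2 · 7 and 29 = 3^0 · 29. Apply v_p(a/b) = v_p(a) − v_p(b): v_3(63/29) = 2 − 0 = 2.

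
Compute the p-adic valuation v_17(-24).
v_17(-24) = 0

v_17(n) is the largest exponent k such that 17^k divides n. Factor out: -24 = -17^0 · 24. (Sign doesn't affect v_p.) So v_17(-24) = 0.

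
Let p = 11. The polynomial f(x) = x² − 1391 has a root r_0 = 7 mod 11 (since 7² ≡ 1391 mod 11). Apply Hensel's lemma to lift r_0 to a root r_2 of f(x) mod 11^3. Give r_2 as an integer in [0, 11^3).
r_2 = 535 (mod 1331)

Hensel's recurrence: r_{i+1} = r_i − f(r_i)·(f′(r_i))^{-1} mod 11^{i+2}, with f′(x) = 2x. Iterate:
  r_0 = 7 (mod 11)
  r_1 = 51 (mod 121)
  r_2 = 535 (mod 1331)
Final: r_2 = 535, and one checks f(r_2) ≡ 0 mod 11^3.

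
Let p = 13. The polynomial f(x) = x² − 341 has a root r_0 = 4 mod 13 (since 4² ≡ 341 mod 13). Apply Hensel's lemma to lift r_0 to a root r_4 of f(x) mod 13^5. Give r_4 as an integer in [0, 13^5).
r_4 = 253270 (mod 371293)

Hensel's recurrence: r_{i+1} = r_i − f(r_i)·(f′(r_i))^{-1} mod 13^{i+2}, with f′(x) = 2x. Iterate:
  r_0 = 4 (mod 13)
  r_1 = 108 (mod 169)
  r_2 = 615 (mod 2197)
  r_3 = 24782 (mod 28561)
  r_4 = 253270 (mod 371293)
Final: r_4 = 253270, and one checks f(r_4) ≡ 0 mod 13^5.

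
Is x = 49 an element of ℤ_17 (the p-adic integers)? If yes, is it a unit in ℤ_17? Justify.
x ∈ ℤ_17^× (unit); v_17(x) = 0

ℤ_17 = {x ∈ ℚ_17 : v_17(x) ≥ 0} and ℤ_17^× = {x ∈ ℤ_17 : v_17(x) = 0}. Here v_17(49) = v_17(num) − v_17(den) = 0; compare against these criteria.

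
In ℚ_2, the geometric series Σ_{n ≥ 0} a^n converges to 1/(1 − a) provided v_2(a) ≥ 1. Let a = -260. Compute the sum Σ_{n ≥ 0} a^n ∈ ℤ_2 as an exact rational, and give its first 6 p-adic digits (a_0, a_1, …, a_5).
Σ a^n = 1/(1 − a) = 1/261;  first 6 digits = (1, 0, 1, 1, 0, 0)

v_2(a) = 2 ≥ 1, so the series converges in ℤ_2 to 1/(1 − a) = 1/(1 − (-260)) = 1/261. Expand this rational in ℤ_2: compute digits iteratively via d_i = x_i mod 2, x_{i+1} = (x_i − d_i)/2. The first 6 digits are (1, 0, 1, 1, 0, 0).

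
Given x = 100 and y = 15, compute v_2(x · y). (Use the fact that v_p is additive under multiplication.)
v_2(1500) = 2

v_p(x) = 2 (factor: 100 = 2^2 · 25); v_p(y) = 0 (factor: 15 = 2^0 · 15). Additivity: v_p(xy) = v_p(x) + v_p(y) = 2 + 0 = 2. (Direct check: xy = 1500 = 2^2 · (375).)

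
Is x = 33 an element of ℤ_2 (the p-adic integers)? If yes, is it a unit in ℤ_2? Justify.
x ∈ ℤ_2^× (unit); v_2(x) = 0

ℤ_2 = {x ∈ ℚ_2 : v_2(x) ≥ 0} and ℤ_2^× = {x ∈ ℤ_2 : v_2(x) = 0}. Here v_2(33) = v_2(num) − v_2(den) = 0; compare against these criteria.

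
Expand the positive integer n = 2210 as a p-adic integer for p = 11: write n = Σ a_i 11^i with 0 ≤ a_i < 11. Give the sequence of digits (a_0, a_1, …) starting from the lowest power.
(a_0, a_1, …) = (10, 2, 7, 1)

Repeated division by 11 gives the digits low-to-high: 2210 = 10 + 2·11^1 + 7·11^2 + 1·11^3. Digit sequence: (10, 2, 7, 1).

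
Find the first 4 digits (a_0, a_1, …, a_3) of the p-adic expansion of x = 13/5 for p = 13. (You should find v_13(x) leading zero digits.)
(a_0, …, a_3) = (0, 8, 2, 5)

v_13(13/5) = 1, so a_0 = ... = a_0 = 0. Factor out: x = 13^1 · u with u = 1/5 a unit in ℤ_13. Expand u iteratively via a_{v+i} = u_i mod 13, u_{i+1} = (u_i − a_{v+i})/13:
  u_0 = 1/5;  a_1 = 8;  u_1 = (u_0 − 8)/13 = -3/5
  u_1 = -3/5;  a_2 = 2;  u_2 = (u_1 − 2)/13 = -1/5
  u_2 = -1/5;  a_3 = 5;  u_3 = (u_2 − 5)/13 = -2/5
Digits: (0, 8, 2, 5).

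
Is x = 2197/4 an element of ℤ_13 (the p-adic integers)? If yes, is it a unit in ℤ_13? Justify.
x ∈ ℤ_13 but not a unit; v_13(x) = 3 > 0

ℤ_13 = {x ∈ ℚ_13 : v_13(x) ≥ 0} and ℤ_13^× = {x ∈ ℤ_13 : v_13(x) = 0}. Here v_13(2197/4) = v_13(num) − v_13(den) = 3; compare against these criteria.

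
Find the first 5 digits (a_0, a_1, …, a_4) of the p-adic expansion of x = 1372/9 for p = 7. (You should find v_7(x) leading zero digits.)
(a_0, …, a_4) = (0, 0, 0, 2, 6)

v_7(1372/9) = 3, so a_0 = ... = a_2 = 0. Factor out: x = 7^3 · u with u = 4/9 a unit in ℤ_7. Expand u iteratively via a_{v+i} = u_i mod 7, u_{i+1} = (u_i − a_{v+i})/7:
  u_0 = 4/9;  a_3 = 2;  u_1 = (u_0 − 2)/7 = -2/9
  u_1 = -2/9;  a_4 = 6;  u_2 = (u_1 − 6)/7 = -8/9
Digits: (0, 0, 0, 2, 6).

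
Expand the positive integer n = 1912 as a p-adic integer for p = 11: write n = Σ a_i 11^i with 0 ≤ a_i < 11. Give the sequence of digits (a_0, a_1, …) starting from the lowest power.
(a_0, a_1, …) = (9, 8, 4, 1)

Repeated division by 11 gives the digits low-to-high: 1912 = 9 + 8·11^1 + 4·11^2 + 1·11^3. Digit sequence: (9, 8, 4, 1).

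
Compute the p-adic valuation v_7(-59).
v_7(-59) = 0

v_7(n) is the largest exponent k such that 7^k divides n. Factor out: -59 = -7^0 · 59. (Sign doesn't affect v_p.) So v_7(-59) = 0.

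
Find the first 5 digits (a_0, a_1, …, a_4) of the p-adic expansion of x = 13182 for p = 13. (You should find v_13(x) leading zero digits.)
(a_0, …, a_4) = (0, 0, 0, 6, 0)

v_13(13182) = 3, so a_0 = ... = a_2 = 0. Factor out: x = 13^3 · u with u = 6 a unit in ℤ_13. Expand u iteratively via a_{v+i} = u_i mod 13, u_{i+1} = (u_i − a_{v+i})/13:
  u_0 = 6;  a_3 = 6;  u_1 = (u_0 − 6)/13 = 0
  u_1 = 0;  a_4 = 0;  u_2 = (u_1 − 0)/13 = 0
Digits: (0, 0, 0, 6, 0).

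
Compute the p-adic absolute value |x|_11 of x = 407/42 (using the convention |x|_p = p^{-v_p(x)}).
|407/42|_11 = 1/11

Step 1 — compute v_11(x) by factoring powers of 11 out of the numerator and denominator: v_11(407/42) = 1. Step 2 — apply |x|_p = p^{-v_p(x)} = 11^{-1} = 1/11.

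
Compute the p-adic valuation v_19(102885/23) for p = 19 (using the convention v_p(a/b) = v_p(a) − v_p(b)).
v_19(102885/23) = 3

Factor powers of 19 from the numerator and denominator of the reduced fraction: 102885 = 19^3 · 15 and 23 = 19^0 · 23. Apply v_p(a/b) = v_p(a) − v_p(b): v_19(102885/23) = 3 − 0 = 3.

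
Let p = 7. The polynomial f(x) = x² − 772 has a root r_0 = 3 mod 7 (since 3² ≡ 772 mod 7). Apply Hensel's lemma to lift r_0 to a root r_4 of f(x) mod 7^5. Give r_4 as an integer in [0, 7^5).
r_4 = 11833 (mod 16807)

Hensel's recurrence: r_{i+1} = r_i − f(r_i)·(f′(r_i))^{-1} mod 7^{i+2}, with f′(x) = 2x. Iterate:
  r_0 = 3 (mod 7)
  r_1 = 24 (mod 49)
  r_2 = 171 (mod 343)
  r_3 = 2229 (mod 2401)
  r_4 = 11833 (mod 16807)
Final: r_4 = 11833, and one checks f(r_4) ≡ 0 mod 7^5.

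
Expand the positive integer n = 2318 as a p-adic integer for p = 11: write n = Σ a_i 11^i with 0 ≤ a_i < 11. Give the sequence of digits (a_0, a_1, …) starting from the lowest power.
(a_0, a_1, …) = (8, 1, 8, 1)

Repeated division by 11 gives the digits low-to-high: 2318 = 8 + 1·11^1 + 8·11^2 + 1·11^3. Digit sequence: (8, 1, 8, 1).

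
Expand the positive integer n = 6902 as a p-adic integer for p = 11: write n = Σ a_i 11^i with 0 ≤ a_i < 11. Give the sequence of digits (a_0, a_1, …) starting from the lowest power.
(a_0, a_1, …) = (5, 0, 2, 5)

Repeated division by 11 gives the digits low-to-high: 6902 = 5 + 2·11^2 + 5·11^3. Digit sequence: (5, 0, 2, 5).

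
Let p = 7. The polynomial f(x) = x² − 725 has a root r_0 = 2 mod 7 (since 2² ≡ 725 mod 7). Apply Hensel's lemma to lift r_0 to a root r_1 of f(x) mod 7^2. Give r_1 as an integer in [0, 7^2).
r_1 = 23 (mod 49)

Hensel's recurrence: r_{i+1} = r_i − f(r_i)·(f′(r_i))^{-1} mod 7^{i+2}, with f′(x) = 2x. Iterate:
  r_0 = 2 (mod 7)
  r_1 = 23 (mod 49)
Final: r_1 = 23, and one checks f(r_1) ≡ 0 mod 7^2.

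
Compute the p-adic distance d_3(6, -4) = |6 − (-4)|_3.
d_3(6, -4) = 1

Step 1 — x − y = 6 − (-4) = 10. Step 2 — v_3(10) = 0 (factor: 10 = (3^0 · 10); the sign does not affect v_p). Step 3 — |x − y|_3 = 3^{0} = 1.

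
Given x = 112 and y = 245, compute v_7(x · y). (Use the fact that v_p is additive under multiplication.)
v_7(27440) = 3

v_p(x) = 1 (factor: 112 = 7^1 · 16); v_p(y) = 2 (factor: 245 = 7^2 · 5). Additivity: v_p(xy) = v_p(x) + v_p(y) = 1 + 2 = 3. (Direct check: xy = 27440 = 7^3 · (80).)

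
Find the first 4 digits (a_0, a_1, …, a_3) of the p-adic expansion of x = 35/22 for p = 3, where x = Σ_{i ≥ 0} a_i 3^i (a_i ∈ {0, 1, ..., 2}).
(a_0, …, a_3) = (2, 0, 2, 0)

v_3(35/22) = 0 (numerator and denominator both coprime to 3), so x ∈ ℤ_3^×. Compute digits iteratively via a_i = x_i mod 3, x_{i+1} = (x_i − a_i)/3, with x_0 = x:
  x_0 = 35/22;  a_0 = 2;  x_1 = (x_0 − 2)/3 = -3/22
  x_1 = -3/22;  a_1 = 0;  x_2 = (x_1 − 0)/3 = -1/22
  x_2 = -1/22;  a_2 = 2;  x_3 = (x_2 − 2)/3 = -15/22
  x_3 = -15/22;  a_3 = 0;  x_4 = (x_3 − 0)/3 = -5/22
Digits: (2, 0, 2, 0).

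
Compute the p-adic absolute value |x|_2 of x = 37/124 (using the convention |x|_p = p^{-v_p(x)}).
|37/124|_2 = 4

Step 1 — compute v_2(x) by factoring powers of 2 out of the numerator and denominator: v_2(37/124) = -2. Step 2 — apply |x|_p = p^{-v_p(x)} = 2^{2} = 4.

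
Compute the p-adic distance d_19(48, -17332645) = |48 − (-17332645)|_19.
d_19(48, -17332645) = 1/2476099

Step 1 — x − y = 48 − (-17332645) = 17332693. Step 2 — v_19(17332693) = 5 (factor: 17332693 = (19^5 · 7); the sign does not affect v_p). Step 3 — |x − y|_19 = 19^{-5} = 1/2476099.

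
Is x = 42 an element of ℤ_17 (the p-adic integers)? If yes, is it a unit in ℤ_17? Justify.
x ∈ ℤ_17^× (unit); v_17(x) = 0

ℤ_17 = {x ∈ ℚ_17 : v_17(x) ≥ 0} and ℤ_17^× = {x ∈ ℤ_17 : v_17(x) = 0}. Here v_17(42) = v_17(num) − v_17(den) = 0; compare against these criteria.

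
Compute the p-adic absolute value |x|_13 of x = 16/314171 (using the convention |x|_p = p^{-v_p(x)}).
|16/314171|_13 = 28561

Step 1 — compute v_13(x) by factoring powers of 13 out of the numerator and denominator: v_13(16/314171) = -4. Step 2 — apply |x|_p = p^{-v_p(x)} = 13^{4} = 28561.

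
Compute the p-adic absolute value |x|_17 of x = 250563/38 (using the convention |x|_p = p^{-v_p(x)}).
|250563/38|_17 = 1/83521

Step 1 — compute v_17(x) by factoring powers of 17 out of the numerator and denominator: v_17(250563/38) = 4. Step 2 — apply |x|_p = p^{-v_p(x)} = 17^{-4} = 1/83521.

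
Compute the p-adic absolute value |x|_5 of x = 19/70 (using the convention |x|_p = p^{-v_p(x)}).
|19/70|_5 = 5

Step 1 — compute v_5(x) by factoring powers of 5 out of the numerator and denominator: v_5(19/70) = -1. Step 2 — apply |x|_p = p^{-v_p(x)} = 5^{1} = 5.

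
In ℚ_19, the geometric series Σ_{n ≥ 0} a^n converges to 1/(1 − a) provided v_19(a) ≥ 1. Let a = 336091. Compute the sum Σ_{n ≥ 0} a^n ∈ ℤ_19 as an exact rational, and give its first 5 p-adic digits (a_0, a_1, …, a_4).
Σ a^n = 1/(1 − a) = -1/336090;  first 5 digits = (1, 0, 0, 11, 2)

v_19(a) = 3 ≥ 1, so the series converges in ℤ_19 to 1/(1 − a) = 1/(1 − 336091) = -1/336090. Expand this rational in ℤ_19: compute digits iteratively via d_i = x_i mod 19, x_{i+1} = (x_i − d_i)/19. The first 5 digits are (1, 0, 0, 11, 2).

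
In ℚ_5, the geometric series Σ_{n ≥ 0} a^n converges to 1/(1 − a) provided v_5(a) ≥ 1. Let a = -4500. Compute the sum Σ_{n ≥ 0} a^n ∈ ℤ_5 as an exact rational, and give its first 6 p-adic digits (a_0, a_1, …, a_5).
Σ a^n = 1/(1 − a) = 1/4501;  first 6 digits = (1, 0, 0, 4, 2, 3)

v_5(a) = 3 ≥ 1, so the series converges in ℤ_5 to 1/(1 − a) = 1/(1 − (-4500)) = 1/4501. Expand this rational in ℤ_5: compute digits iteratively via d_i = x_i mod 5, x_{i+1} = (x_i − d_i)/5. The first 6 digits are (1, 0, 0, 4, 2, 3).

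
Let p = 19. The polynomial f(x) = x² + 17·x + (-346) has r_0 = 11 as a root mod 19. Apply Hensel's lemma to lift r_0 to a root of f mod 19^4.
r_3 = 65751 (mod 130321)

Hensel: r_{i+1} = r_i − f(r_i)·(f′(r_i))^{-1} mod 19^{i+2}, f′(x) = 2x + 17. Iterate:
  r_0 = 11 (mod 19)
  r_1 = 49 (mod 361)
  r_2 = 4020 (mod 6859)
  r_3 = 65751 (mod 130321)
Final: r = 65751 satisfies f(r) ≡ 0 mod 19^4.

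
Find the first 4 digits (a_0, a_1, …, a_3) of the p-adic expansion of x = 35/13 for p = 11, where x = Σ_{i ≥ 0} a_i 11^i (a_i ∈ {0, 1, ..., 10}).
(a_0, …, a_3) = (1, 1, 5, 8)

v_11(35/13) = 0 (numerator and denominator both coprime to 11), so x ∈ ℤ_11^×. Compute digits iteratively via a_i = x_i mod 11, x_{i+1} = (x_i − a_i)/11, with x_0 = x:
  x_0 = 35/13;  a_0 = 1;  x_1 = (x_0 − 1)/11 = 2/13
  x_1 = 2/13;  a_1 = 1;  x_2 = (x_1 − 1)/11 = -1/13
  x_2 = -1/13;  a_2 = 5;  x_3 = (x_2 − 5)/11 = -6/13
  x_3 = -6/13;  a_3 = 8;  x_4 = (x_3 − 8)/11 = -10/13
Digits: (1, 1, 5, 8).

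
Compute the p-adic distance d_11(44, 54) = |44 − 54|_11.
d_11(44, 54) = 1

Step 1 — x − y = 44 − 54 = -10. Step 2 — v_11(-10) = 0 (factor: -10 = −(11^0 · 10); the sign does not affect v_p). Step 3 — |x − y|_11 = 11^{0} = 1.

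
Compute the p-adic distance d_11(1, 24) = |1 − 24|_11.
d_11(1, 24) = 1

Step 1 — x − y = 1 − 24 = -23. Step 2 — v_11(-23) = 0 (factor: -23 = −(11^0 · 23); the sign does not affect v_p). Step 3 — |x − y|_11 = 11^{0} = 1.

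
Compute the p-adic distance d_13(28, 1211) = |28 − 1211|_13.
d_13(28, 1211) = 1/169

Step 1 — x − y = 28 − 1211 = -1183. Step 2 — v_13(-1183) = 2 (factor: -1183 = −(13^2 · 7); the sign does not affect v_p). Step 3 — |x − y|_13 = 13^{-2} = 1/169.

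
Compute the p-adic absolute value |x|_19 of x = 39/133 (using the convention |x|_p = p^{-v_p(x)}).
|39/133|_19 = 19

Step 1 — compute v_19(x) by factoring powers of 19 out of the numerator and denominator: v_19(39/133) = -1. Step 2 — apply |x|_p = p^{-v_p(x)} = 19^{1} = 19.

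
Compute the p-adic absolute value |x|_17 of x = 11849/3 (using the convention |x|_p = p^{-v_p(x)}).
|11849/3|_17 = 1/289

Step 1 — compute v_17(x) by factoring powers of 17 out of the numerator and denominator: v_17(11849/3) = 2. Step 2 — apply |x|_p = p^{-v_p(x)} = 17^{-2} = 1/289.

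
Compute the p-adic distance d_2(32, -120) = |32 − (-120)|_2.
d_2(32, -120) = 1/8

Step 1 — x − y = 32 − (-120) = 152. Step 2 — v_2(152) = 3 (factor: 152 = (2^3 · 19); the sign does not affect v_p). Step 3 — |x − y|_2 = 2^{-3} = 1/8.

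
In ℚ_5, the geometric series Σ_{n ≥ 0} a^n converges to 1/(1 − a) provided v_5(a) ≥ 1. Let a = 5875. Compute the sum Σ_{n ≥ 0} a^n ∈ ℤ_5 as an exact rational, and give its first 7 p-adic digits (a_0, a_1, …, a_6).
Σ a^n = 1/(1 − a) = -1/5874;  first 7 digits = (1, 0, 0, 2, 4, 1, 4)

v_5(a) = 3 ≥ 1, so the series converges in ℤ_5 to 1/(1 − a) = 1/(1 − 5875) = -1/5874. Expand this rational in ℤ_5: compute digits iteratively via d_i = x_i mod 5, x_{i+1} = (x_i − d_i)/5. The first 7 digits are (1, 0, 0, 2, 4, 1, 4).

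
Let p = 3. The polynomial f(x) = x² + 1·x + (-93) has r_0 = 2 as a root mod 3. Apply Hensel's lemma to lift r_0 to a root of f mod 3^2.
r_1 = 5 (mod 9)

Hensel: r_{i+1} = r_i − f(r_i)·(f′(r_i))^{-1} mod 3^{i+2}, f′(x) = 2x + 1. Iterate:
  r_0 = 2 (mod 3)
  r_1 = 5 (mod 9)
Final: r = 5 satisfies f(r) ≡ 0 mod 3^2.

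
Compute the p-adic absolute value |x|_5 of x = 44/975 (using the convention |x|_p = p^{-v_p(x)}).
|44/975|_5 = 25

Step 1 — compute v_5(x) by factoring powers of 5 out of the numerator and denominator: v_5(44/975) = -2. Step 2 — apply |x|_p = p^{-v_p(x)} = 5^{2} = 25.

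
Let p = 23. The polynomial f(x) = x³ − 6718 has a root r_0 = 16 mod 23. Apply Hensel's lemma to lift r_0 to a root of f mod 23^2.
r_1 = 131 (mod 529)

Hensel: r_{i+1} = r_i − f(r_i)/f′(r_i) mod 23^{i+2}, where f′(x) = 3x². Iterate:
  r_0 = 16 (mod 23)
  r_1 = 131 (mod 529)
Final: r = 131 with f(r) ≡ 0 mod 23^2.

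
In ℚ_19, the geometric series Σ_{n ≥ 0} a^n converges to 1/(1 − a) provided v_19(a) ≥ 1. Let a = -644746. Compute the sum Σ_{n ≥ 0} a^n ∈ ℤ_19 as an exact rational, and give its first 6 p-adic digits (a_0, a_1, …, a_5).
Σ a^n = 1/(1 − a) = 1/644747;  first 6 digits = (1, 0, 0, 1, 14, 18)

v_19(a) = 3 ≥ 1, so the series converges in ℤ_19 to 1/(1 − a) = 1/(1 − (-644746)) = 1/644747. Expand this rational in ℤ_19: compute digits iteratively via d_i = x_i mod 19, x_{i+1} = (x_i − d_i)/19. The first 6 digits are (1, 0, 0, 1, 14, 18).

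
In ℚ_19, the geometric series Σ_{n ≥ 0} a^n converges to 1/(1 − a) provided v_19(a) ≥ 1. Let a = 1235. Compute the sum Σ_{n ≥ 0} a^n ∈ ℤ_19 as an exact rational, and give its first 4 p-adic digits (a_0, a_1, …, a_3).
Σ a^n = 1/(1 − a) = -1/1234;  first 4 digits = (1, 8, 10, 12)

v_19(a) = 1 ≥ 1, so the series converges in ℤ_19 to 1/(1 − a) = 1/(1 − 1235) = -1/1234. Expand this rational in ℤ_19: compute digits iteratively via d_i = x_i mod 19, x_{i+1} = (x_i − d_i)/19. The first 4 digits are (1, 8, 10, 12).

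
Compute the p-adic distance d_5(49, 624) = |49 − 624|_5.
d_5(49, 624) = 1/25

Step 1 — x − y = 49 − 624 = -575. Step 2 — v_5(-575) = 2 (factor: -575 = −(5^2 · 23); the sign does not affect v_p). Step 3 — |x − y|_5 = 5^{-2} = 1/25.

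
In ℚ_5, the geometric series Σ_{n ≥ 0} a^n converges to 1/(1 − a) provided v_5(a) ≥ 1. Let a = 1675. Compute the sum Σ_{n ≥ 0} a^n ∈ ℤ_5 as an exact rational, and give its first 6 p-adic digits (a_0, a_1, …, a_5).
Σ a^n = 1/(1 − a) = -1/1674;  first 6 digits = (1, 0, 2, 3, 1, 3)

v_5(a) = 2 ≥ 1, so the series converges in ℤ_5 to 1/(1 − a) = 1/(1 − 1675) = -1/1674. Expand this rational in ℤ_5: compute digits iteratively via d_i = x_i mod 5, x_{i+1} = (x_i − d_i)/5. The first 6 digits are (1, 0, 2, 3, 1, 3).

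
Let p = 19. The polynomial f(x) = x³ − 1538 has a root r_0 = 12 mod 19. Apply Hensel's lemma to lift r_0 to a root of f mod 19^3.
r_2 = 50 (mod 6859)

Hensel: r_{i+1} = r_i − f(r_i)/f′(r_i) mod 19^{i+2}, where f′(x) = 3x². Iterate:
  r_0 = 12 (mod 19)
  r_1 = 50 (mod 361)
  r_2 = 50 (mod 6859)
Final: r = 50 with f(r) ≡ 0 mod 19^3.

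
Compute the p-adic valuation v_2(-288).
v_2(-288) = 5

v_2(n) is the largest exponent k such that 2^k divides n. Factor out: -288 = -2^5 · 9. (Sign doesn't affect v_p.) So v_2(-288) = 5.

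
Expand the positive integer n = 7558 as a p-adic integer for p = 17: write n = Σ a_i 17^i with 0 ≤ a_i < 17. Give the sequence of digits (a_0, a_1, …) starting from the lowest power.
(a_0, a_1, …) = (10, 2, 9, 1)

Repeated division by 17 gives the digits low-to-high: 7558 = 10 + 2·17^1 + 9·17^2 + 1·17^3. Digit sequence: (10, 2, 9, 1).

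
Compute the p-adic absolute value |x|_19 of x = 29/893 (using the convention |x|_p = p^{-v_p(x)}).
|29/893|_19 = 19

Step 1 — compute v_19(x) by factoring powers of 19 out of the numerator and denominator: v_19(29/893) = -1. Step 2 — apply |x|_p = p^{-v_p(x)} = 19^{1} = 19.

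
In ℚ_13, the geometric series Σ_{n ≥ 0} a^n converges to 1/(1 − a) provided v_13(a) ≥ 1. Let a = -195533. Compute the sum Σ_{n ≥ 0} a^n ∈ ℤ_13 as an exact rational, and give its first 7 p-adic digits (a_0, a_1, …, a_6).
Σ a^n = 1/(1 − a) = 1/195534;  first 7 digits = (1, 0, 0, 2, 6, 12, 3)

v_13(a) = 3 ≥ 1, so the series converges in ℤ_13 to 1/(1 − a) = 1/(1 − (-195533)) = 1/195534. Expand this rational in ℤ_13: compute digits iteratively via d_i = x_i mod 13, x_{i+1} = (x_i − d_i)/13. The first 7 digits are (1, 0, 0, 2, 6, 12, 3).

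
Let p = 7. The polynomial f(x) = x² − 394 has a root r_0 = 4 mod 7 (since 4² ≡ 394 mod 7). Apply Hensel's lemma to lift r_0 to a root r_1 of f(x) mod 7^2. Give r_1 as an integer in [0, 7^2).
r_1 = 39 (mod 49)

Hensel's recurrence: r_{i+1} = r_i − f(r_i)·(f′(r_i))^{-1} mod 7^{i+2}, with f′(x) = 2x. Iterate:
  r_0 = 4 (mod 7)
  r_1 = 39 (mod 49)
Final: r_1 = 39, and one checks f(r_1) ≡ 0 mod 7^2.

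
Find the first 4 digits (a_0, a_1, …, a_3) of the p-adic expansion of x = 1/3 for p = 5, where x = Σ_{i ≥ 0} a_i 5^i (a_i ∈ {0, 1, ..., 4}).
(a_0, …, a_3) = (2, 3, 1, 3)

v_5(1/3) = 0 (numerator and denominator both coprime to 5), so x ∈ ℤ_5^×. Compute digits iteratively via a_i = x_i mod 5, x_{i+1} = (x_i − a_i)/5, with x_0 = x:
  x_0 = 1/3;  a_0 = 2;  x_1 = (x_0 − 2)/5 = -1/3
  x_1 = -1/3;  a_1 = 3;  x_2 = (x_1 − 3)/5 = -2/3
  x_2 = -2/3;  a_2 = 1;  x_3 = (x_2 − 1)/5 = -1/3
  x_3 = -1/3;  a_3 = 3;  x_4 = (x_3 − 3)/5 = -2/3
Digits: (2, 3, 1, 3).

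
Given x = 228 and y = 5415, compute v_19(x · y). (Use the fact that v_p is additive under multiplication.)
v_19(1234620) = 3

v_p(x) = 1 (factor: 228 = 19^1 · 12); v_p(y) = 2 (factor: 5415 = 19^2 · 15). Additivity: v_p(xy) = v_p(x) + v_p(y) = 1 + 2 = 3. (Direct check: xy = 1234620 = 19^3 · (180).)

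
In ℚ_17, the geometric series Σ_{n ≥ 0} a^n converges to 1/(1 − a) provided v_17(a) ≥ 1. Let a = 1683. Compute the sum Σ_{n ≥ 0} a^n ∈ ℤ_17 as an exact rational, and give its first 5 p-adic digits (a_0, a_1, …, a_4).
Σ a^n = 1/(1 − a) = -1/1682;  first 5 digits = (1, 14, 14, 5, 3)

v_17(a) = 1 ≥ 1, so the series converges in ℤ_17 to 1/(1 − a) = 1/(1 − 1683) = -1/1682. Expand this rational in ℤ_17: compute digits iteratively via d_i = x_i mod 17, x_{i+1} = (x_i − d_i)/17. The first 5 digits are (1, 14, 14, 5, 3).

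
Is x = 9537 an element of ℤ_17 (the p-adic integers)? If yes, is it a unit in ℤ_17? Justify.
x ∈ ℤ_17 but not a unit; v_17(x) = 2 > 0

ℤ_17 = {x ∈ ℚ_17 : v_17(x) ≥ 0} and ℤ_17^× = {x ∈ ℤ_17 : v_17(x) = 0}. Here v_17(9537) = v_17(num) − v_17(den) = 2; compare against these criteria.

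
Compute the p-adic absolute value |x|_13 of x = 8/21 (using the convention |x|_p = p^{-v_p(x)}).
|8/21|_13 = 1

Step 1 — compute v_13(x) by factoring powers of 13 out of the numerator and denominator: v_13(8/21) = 0. Step 2 — apply |x|_p = p^{-v_p(x)} = 13^{0} = 1.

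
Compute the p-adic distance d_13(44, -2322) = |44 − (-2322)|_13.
d_13(44, -2322) = 1/169

Step 1 — x − y = 44 − (-2322) = 2366. Step 2 — v_13(2366) = 2 (factor: 2366 = (13^2 · 14); the sign does not affect v_p). Step 3 — |x − y|_13 = 13^{-2} = 1/169.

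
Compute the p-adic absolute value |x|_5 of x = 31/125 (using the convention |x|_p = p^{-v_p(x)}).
|31/125|_5 = 125

Step 1 — compute v_5(x) by factoring powers of 5 out of the numerator and denominator: v_5(31/125) = -3. Step 2 — apply |x|_p = p^{-v_p(x)} = 5^{3} = 125.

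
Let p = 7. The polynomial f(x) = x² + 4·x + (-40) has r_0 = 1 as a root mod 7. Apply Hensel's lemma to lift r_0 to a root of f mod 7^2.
r_1 = 15 (mod 49)

Hensel: r_{i+1} = r_i − f(r_i)·(f′(r_i))^{-1} mod 7^{i+2}, f′(x) = 2x + 4. Iterate:
  r_0 = 1 (mod 7)
  r_1 = 15 (mod 49)
Final: r = 15 satisfies f(r) ≡ 0 mod 7^2.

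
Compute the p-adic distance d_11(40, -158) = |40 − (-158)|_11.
d_11(40, -158) = 1/11

Step 1 — x − y = 40 − (-158) = 198. Step 2 — v_11(198) = 1 (factor: 198 = (11^1 · 18); the sign does not affect v_p). Step 3 — |x − y|_11 = 11^{-1} = 1/11.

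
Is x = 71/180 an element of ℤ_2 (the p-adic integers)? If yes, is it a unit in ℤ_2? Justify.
x ∉ ℤ_2 (v_2(x) = -2 < 0)

ℤ_2 = {x ∈ ℚ_2 : v_2(x) ≥ 0} and ℤ_2^× = {x ∈ ℤ_2 : v_2(x) = 0}. Here v_2(71/180) = v_2(num) − v_2(den) = -2; compare against these criteria.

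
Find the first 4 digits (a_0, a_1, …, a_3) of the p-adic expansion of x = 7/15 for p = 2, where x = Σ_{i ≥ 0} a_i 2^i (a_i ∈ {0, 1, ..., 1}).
(a_0, …, a_3) = (1, 0, 0, 1)

v_2(7/15) = 0 (numerator and denominator both coprime to 2), so x ∈ ℤ_2^×. Compute digits iteratively via a_i = x_i mod 2, x_{i+1} = (x_i − a_i)/2, with x_0 = x:
  x_0 = 7/15;  a_0 = 1;  x_1 = (x_0 − 1)/2 = -4/15
  x_1 = -4/15;  a_1 = 0;  x_2 = (x_1 − 0)/2 = -2/15
  x_2 = -2/15;  a_2 = 0;  x_3 = (x_2 − 0)/2 = -1/15
  x_3 = -1/15;  a_3 = 1;  x_4 = (x_3 − 1)/2 = -8/15
Digits: (1, 0, 0, 1).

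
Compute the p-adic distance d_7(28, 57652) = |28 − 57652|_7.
d_7(28, 57652) = 1/2401

Step 1 — x − y = 28 − 57652 = -57624. Step 2 — v_7(-57624) = 4 (factor: -57624 = −(7^4 · 24); the sign does not affect v_p). Step 3 — |x − y|_7 = 7^{-4} = 1/2401.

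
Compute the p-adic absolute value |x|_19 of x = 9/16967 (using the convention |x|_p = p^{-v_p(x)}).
|9/16967|_19 = 361

Step 1 — compute v_19(x) by factoring powers of 19 out of the numerator and denominator: v_19(9/16967) = -2. Step 2 — apply |x|_p = p^{-v_p(x)} = 19^{2} = 361.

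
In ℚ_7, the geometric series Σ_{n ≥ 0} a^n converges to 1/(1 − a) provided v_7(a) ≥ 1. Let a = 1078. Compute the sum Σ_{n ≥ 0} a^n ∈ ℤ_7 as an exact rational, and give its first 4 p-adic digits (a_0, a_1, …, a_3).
Σ a^n = 1/(1 − a) = -1/1077;  first 4 digits = (1, 0, 1, 3)

v_7(a) = 2 ≥ 1, so the series converges in ℤ_7 to 1/(1 − a) = 1/(1 − 1078) = -1/1077. Expand this rational in ℤ_7: compute digits iteratively via d_i = x_i mod 7, x_{i+1} = (x_i − d_i)/7. The first 4 digits are (1, 0, 1, 3).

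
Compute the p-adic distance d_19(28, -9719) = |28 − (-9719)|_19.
d_19(28, -9719) = 1/361

Step 1 — x − y = 28 − (-9719) = 9747. Step 2 — v_19(9747) = 2 (factor: 9747 = (19^2 · 27); the sign does not affect v_p). Step 3 — |x − y|_19 = 19^{-2} = 1/361.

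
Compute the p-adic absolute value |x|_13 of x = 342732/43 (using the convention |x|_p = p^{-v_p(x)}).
|342732/43|_13 = 1/28561

Step 1 — compute v_13(x) by factoring powers of 13 out of the numerator and denominator: v_13(342732/43) = 4. Step 2 — apply |x|_p = p^{-v_p(x)} = 13^{-4} = 1/28561.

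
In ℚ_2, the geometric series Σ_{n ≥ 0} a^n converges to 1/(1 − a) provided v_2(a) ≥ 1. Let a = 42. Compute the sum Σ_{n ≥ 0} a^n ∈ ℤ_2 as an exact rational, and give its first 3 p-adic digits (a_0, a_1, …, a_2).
Σ a^n = 1/(1 − a) = -1/41;  first 3 digits = (1, 1, 1)

v_2(a) = 1 ≥ 1, so the series converges in ℤ_2 to 1/(1 − a) = 1/(1 − 42) = -1/41. Expand this rational in ℤ_2: compute digits iteratively via d_i = x_i mod 2, x_{i+1} = (x_i − d_i)/2. The first 3 digits are (1, 1, 1).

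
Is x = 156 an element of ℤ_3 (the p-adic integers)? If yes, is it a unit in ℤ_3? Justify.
x ∈ ℤ_3 but not a unit; v_3(x) = 1 > 0

ℤ_3 = {x ∈ ℚ_3 : v_3(x) ≥ 0} and ℤ_3^× = {x ∈ ℤ_3 : v_3(x) = 0}. Here v_3(156) = v_3(num) − v_3(den) = 1; compare against these criteria.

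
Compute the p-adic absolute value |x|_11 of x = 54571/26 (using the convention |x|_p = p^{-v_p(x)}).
|54571/26|_11 = 1/1331

Step 1 — compute v_11(x) by factoring powers of 11 out of the numerator and denominator: v_11(54571/26) = 3. Step 2 — apply |x|_p = p^{-v_p(x)} = 11^{-3} = 1/1331.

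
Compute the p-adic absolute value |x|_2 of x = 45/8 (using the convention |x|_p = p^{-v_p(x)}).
|45/8|_2 = 8

Step 1 — compute v_2(x) by factoring powers of 2 out of the numerator and denominator: v_2(45/8) = -3. Step 2 — apply |x|_p = p^{-v_p(x)} = 2^{3} = 8.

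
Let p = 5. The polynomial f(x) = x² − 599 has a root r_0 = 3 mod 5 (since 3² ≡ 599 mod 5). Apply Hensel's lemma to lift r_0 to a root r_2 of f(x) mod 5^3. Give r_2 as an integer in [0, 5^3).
r_2 = 43 (mod 125)

Hensel's recurrence: r_{i+1} = r_i − f(r_i)·(f′(r_i))^{-1} mod 5^{i+2}, with f′(x) = 2x. Iterate:
  r_0 = 3 (mod 5)
  r_1 = 18 (mod 25)
  r_2 = 43 (mod 125)
Final: r_2 = 43, and one checks f(r_2) ≡ 0 mod 5^3.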